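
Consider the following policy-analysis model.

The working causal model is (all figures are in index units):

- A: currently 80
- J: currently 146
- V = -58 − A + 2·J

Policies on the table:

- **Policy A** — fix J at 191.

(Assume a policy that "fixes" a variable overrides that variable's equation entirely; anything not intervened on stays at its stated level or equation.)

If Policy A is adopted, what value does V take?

Policy A (J := 191):
  A = 80
  J = 191
  V = -58 − 80 + 2·191 = 244

244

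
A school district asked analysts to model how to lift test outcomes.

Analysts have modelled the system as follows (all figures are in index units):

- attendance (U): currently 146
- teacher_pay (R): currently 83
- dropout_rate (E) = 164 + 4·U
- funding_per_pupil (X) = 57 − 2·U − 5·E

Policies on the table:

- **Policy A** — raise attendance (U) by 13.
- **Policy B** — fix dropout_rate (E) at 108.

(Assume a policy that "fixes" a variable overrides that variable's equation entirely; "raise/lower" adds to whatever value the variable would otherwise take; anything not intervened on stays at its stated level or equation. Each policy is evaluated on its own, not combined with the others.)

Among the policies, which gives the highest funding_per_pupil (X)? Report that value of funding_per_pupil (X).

Policy A (U + 13):
  U = 146 + 13 = 159
  E = 164 + 4·159 = 800
  X = 57 − 2·159 − 5·800 = -4261
Policy B (E := 108):
  U = 146
  E = 108
  X = 57 − 2·146 − 5·108 = -775
Comparing — Policy A: X=-4261, Policy B: X=-775. Highest is -775 (Policy B).

-775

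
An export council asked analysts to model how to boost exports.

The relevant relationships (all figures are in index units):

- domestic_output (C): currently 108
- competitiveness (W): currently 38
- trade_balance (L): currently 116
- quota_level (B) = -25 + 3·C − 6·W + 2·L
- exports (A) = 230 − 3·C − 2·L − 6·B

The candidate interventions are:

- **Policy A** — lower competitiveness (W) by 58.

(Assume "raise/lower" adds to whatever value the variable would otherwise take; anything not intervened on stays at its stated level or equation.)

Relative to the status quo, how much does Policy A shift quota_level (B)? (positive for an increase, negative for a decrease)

348

Baseline:
  C = 108
  W = 38
  L = 116
  B = -25 + 3·108 − 6·38 + 2·116 = 303
Policy A (W − 58):
  C = 108
  W = 38 − 58 = -20
  L = 116
  B = -25 + 3·108 − 6·(-20) + 2·116 = 651
Change in B: 651 − 303 = 348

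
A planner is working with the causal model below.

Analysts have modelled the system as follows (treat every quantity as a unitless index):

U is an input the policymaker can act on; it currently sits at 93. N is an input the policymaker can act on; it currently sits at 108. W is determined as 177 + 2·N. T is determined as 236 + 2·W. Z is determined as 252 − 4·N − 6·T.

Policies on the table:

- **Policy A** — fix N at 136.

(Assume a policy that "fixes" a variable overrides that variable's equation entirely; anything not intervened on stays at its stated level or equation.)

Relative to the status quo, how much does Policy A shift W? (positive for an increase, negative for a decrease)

56

Baseline:
  N = 108
  W = 177 + 2·108 = 393
Policy A (N := 136):
  N = 136
  W = 177 + 2·136 = 449
Change in W: 449 − 393 = 56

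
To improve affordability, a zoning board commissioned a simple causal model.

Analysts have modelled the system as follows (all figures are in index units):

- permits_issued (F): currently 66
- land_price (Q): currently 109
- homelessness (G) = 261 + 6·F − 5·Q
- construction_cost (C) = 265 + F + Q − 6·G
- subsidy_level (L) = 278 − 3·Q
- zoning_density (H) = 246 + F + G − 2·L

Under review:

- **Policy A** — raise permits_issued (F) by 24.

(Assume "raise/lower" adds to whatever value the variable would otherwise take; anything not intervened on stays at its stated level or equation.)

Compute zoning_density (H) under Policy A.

690

Policy A (F + 24):
  F = 66 + 24 = 90
  Q = 109
  G = 261 + 6·90 − 5·109 = 256
  L = 278 − 3·109 = -49
  H = 246 + 90 + 256 − 2·(-49) = 690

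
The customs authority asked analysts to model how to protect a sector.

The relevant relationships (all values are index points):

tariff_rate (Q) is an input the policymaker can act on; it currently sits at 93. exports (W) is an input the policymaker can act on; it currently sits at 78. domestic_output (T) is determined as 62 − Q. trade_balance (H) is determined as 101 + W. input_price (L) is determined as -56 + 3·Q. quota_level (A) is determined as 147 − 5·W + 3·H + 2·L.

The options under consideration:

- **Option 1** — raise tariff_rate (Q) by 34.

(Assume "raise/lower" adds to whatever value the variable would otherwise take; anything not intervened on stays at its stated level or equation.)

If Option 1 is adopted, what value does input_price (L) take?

325

Option 1 (Q + 34):
  Q = 93 + 34 = 127
  L = -56 + 3·127 = 325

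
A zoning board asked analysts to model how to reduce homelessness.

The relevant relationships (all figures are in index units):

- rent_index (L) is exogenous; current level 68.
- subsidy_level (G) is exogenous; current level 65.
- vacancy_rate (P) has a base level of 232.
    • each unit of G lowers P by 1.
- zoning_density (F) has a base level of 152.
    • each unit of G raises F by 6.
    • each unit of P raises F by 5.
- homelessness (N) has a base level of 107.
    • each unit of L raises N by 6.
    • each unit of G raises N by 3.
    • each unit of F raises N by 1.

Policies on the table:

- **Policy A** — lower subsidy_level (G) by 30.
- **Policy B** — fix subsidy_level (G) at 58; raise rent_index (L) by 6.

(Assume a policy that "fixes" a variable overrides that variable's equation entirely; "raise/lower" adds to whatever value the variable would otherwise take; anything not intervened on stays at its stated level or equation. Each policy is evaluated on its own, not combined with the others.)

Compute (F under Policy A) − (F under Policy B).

Policy A (G − 30):
  G = 65 − 30 = 35
  P = 232 − 35 = 197
  F = 152 + 6·35 + 5·197 = 1347
Policy B (G := 58, L + 6):
  G = 58
  P = 232 − 58 = 174
  F = 152 + 6·58 + 5·174 = 1370
F: 1347 − 1370 = -23

-23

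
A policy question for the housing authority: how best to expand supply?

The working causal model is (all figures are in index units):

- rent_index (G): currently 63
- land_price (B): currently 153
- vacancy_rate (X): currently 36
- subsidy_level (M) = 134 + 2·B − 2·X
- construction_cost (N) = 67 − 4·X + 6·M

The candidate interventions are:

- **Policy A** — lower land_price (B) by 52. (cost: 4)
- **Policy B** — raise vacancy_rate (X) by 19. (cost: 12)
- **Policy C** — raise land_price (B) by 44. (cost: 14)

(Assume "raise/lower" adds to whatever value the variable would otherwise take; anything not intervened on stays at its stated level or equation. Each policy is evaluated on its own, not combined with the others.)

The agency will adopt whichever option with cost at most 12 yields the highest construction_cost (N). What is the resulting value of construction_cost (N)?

1827

Policy A (B − 52):
  B = 153 − 52 = 101
  X = 36
  M = 134 + 2·101 − 2·36 = 264
  N = 67 − 4·36 + 6·264 = 1507
Policy B (X + 19):
  B = 153
  X = 36 + 19 = 55
  M = 134 + 2·153 − 2·55 = 330
  N = 67 − 4·55 + 6·330 = 1827
Comparing — Policy A: N=1507, Policy B: N=1827. Highest is 1827 (Policy B).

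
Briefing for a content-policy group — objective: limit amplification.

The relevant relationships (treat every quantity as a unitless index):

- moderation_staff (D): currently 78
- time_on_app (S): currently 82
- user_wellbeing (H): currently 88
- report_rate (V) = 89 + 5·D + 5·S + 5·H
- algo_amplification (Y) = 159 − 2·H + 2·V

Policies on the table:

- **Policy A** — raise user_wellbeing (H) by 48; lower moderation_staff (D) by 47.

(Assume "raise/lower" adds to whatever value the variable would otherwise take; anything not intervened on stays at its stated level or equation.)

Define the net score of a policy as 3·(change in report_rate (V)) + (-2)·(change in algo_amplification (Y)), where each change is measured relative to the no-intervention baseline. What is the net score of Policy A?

187

Baseline:
  D = 78
  S = 82
  H = 88
  V = 89 + 5·78 + 5·82 + 5·88 = 1329
  Y = 159 − 2·88 + 2·1329 = 2641
Policy A (H + 48, D − 47):
  D = 78 − 47 = 31
  S = 82
  H = 88 + 48 = 136
  V = 89 + 5·31 + 5·82 + 5·136 = 1334
  Y = 159 − 2·136 + 2·1334 = 2555
ΔV = 1334 − 1329 = 5; ΔY = 2555 − 2641 = -86
Score = 3·5 + (-2)·(-86) = 187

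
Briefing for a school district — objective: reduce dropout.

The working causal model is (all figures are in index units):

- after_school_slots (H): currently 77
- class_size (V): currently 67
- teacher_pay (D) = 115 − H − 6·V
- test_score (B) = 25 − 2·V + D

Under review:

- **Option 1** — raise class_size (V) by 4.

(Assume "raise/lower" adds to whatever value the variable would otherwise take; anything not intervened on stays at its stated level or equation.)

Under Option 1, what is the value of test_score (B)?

Option 1 (V + 4):
  H = 77
  V = 67 + 4 = 71
  D = 115 − 77 − 6·71 = -388
  B = 25 − 2·71 + (-388) = -505

-505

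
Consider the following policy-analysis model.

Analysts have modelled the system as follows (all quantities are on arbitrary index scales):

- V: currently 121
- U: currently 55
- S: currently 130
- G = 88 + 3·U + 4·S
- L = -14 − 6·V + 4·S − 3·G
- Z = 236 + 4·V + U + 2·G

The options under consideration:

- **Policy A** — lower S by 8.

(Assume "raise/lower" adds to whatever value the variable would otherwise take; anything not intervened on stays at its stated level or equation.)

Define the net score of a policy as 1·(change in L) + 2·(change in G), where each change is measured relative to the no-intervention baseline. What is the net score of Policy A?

0

Baseline:
  V = 121
  U = 55
  S = 130
  G = 88 + 3·55 + 4·130 = 773
  L = -14 − 6·121 + 4·130 − 3·773 = -2539
Policy A (S − 8):
  V = 121
  U = 55
  S = 130 − 8 = 122
  G = 88 + 3·55 + 4·122 = 741
  L = -14 − 6·121 + 4·122 − 3·741 = -2475
ΔL = -2475 − (-2539) = 64; ΔG = 741 − 773 = -32
Score = 1·64 + 2·(-32) = 0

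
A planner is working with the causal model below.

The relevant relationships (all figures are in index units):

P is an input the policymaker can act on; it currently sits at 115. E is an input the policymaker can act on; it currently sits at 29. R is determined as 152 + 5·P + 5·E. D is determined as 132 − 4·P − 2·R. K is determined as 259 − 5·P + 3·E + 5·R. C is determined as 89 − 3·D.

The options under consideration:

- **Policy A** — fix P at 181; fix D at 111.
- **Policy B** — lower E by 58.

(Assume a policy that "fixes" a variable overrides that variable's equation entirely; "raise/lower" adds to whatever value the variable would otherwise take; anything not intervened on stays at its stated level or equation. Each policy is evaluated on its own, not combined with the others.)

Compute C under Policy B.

Policy B (E − 58):
  P = 115
  E = 29 − 58 = -29
  R = 152 + 5·115 + 5·(-29) = 582
  D = 132 − 4·115 − 2·582 = -1492
  C = 89 − 3·(-1492) = 4565

4565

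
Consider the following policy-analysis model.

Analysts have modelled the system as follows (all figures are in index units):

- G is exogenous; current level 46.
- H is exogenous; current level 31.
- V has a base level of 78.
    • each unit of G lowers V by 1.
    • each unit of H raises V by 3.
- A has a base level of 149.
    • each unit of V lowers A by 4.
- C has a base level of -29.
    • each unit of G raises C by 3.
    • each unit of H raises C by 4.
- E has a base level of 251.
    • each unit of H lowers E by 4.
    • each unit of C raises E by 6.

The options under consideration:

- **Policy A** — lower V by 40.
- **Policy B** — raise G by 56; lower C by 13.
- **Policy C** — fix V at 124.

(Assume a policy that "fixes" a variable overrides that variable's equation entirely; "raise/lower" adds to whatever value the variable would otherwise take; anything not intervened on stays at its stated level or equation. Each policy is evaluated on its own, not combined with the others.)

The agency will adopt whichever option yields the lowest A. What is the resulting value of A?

Policy A (V − 40):
  G = 46
  H = 31
  V = 78 − 46 + 3·31 (−40 from intervention) = 85
  A = 149 − 4·85 = -191
Policy B (G + 56, C − 13):
  G = 46 + 56 = 102
  H = 31
  V = 78 − 102 + 3·31 = 69
  A = 149 − 4·69 = -127
Policy C (V := 124):
  G = 46
  H = 31
  V = 124
  A = 149 − 4·124 = -347
Comparing — Policy A: A=-191, Policy B: A=-127, Policy C: A=-347. Lowest is -347 (Policy C).

-347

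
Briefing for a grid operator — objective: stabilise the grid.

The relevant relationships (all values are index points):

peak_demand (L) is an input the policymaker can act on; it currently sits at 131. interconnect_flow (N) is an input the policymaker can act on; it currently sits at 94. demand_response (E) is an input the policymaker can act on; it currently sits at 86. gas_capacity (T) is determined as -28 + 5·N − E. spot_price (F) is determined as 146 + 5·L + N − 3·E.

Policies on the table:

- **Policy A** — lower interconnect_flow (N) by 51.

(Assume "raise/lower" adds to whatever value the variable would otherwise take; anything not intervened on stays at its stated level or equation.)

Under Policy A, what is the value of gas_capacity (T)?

Policy A (N − 51):
  N = 94 − 51 = 43
  E = 86
  T = -28 + 5·43 − 86 = 101

101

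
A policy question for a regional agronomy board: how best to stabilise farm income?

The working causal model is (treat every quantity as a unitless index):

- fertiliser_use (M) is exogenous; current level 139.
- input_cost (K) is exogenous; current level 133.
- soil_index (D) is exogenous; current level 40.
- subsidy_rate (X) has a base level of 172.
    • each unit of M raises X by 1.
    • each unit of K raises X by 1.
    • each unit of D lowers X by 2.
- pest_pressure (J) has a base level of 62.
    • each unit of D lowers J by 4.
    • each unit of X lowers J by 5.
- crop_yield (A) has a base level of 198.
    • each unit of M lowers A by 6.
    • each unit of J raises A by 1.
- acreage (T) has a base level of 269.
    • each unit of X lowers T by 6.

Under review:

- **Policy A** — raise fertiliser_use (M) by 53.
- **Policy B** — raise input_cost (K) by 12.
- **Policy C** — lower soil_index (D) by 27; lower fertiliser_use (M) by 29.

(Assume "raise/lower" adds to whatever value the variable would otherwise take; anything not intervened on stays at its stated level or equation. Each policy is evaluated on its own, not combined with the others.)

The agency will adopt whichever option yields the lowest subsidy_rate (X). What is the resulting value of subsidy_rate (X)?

Policy A (M + 53):
  M = 139 + 53 = 192
  K = 133
  D = 40
  X = 172 + 192 + 133 − 2·40 = 417
Policy B (K + 12):
  M = 139
  K = 133 + 12 = 145
  D = 40
  X = 172 + 139 + 145 − 2·40 = 376
Policy C (D − 27, M − 29):
  M = 139 − 29 = 110
  K = 133
  D = 40 − 27 = 13
  X = 172 + 110 + 133 − 2·13 = 389
Comparing — Policy A: X=417, Policy B: X=376, Policy C: X=389. Lowest is 376 (Policy B).

376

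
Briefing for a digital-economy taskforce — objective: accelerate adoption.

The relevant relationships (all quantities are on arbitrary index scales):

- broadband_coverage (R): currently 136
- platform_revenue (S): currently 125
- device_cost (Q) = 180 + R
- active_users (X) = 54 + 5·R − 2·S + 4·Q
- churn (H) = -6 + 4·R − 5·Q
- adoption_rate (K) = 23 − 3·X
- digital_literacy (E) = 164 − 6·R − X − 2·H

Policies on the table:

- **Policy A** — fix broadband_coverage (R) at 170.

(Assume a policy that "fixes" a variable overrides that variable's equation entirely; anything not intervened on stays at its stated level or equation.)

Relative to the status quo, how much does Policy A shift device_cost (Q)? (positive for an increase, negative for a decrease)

34

Baseline:
  R = 136
  Q = 180 + 136 = 316
Policy A (R := 170):
  R = 170
  Q = 180 + 170 = 350
Change in Q: 350 − 316 = 34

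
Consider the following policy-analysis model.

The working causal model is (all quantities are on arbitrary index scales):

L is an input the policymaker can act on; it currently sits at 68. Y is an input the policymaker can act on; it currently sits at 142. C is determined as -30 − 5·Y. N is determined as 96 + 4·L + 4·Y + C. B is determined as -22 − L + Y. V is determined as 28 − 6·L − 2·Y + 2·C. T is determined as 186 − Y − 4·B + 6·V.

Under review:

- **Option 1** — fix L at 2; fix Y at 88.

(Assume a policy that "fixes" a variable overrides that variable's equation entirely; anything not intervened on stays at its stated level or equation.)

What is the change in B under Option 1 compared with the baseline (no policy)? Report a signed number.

12

Baseline:
  L = 68
  Y = 142
  B = -22 − 68 + 142 = 52
Option 1 (L := 2, Y := 88):
  L = 2
  Y = 88
  B = -22 − 2 + 88 = 64
Change in B: 64 − 52 = 12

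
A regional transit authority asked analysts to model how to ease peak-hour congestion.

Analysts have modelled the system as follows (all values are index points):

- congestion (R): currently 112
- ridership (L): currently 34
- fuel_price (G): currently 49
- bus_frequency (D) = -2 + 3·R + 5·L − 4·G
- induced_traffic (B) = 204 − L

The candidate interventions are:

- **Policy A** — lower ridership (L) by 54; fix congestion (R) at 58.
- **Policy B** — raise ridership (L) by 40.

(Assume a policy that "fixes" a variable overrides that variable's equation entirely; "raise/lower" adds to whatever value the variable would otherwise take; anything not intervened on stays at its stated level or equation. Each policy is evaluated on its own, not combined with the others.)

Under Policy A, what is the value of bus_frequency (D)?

-124

Policy A (L − 54, R := 58):
  R = 58
  L = 34 − 54 = -20
  G = 49
  D = -2 + 3·58 + 5·(-20) − 4·49 = -124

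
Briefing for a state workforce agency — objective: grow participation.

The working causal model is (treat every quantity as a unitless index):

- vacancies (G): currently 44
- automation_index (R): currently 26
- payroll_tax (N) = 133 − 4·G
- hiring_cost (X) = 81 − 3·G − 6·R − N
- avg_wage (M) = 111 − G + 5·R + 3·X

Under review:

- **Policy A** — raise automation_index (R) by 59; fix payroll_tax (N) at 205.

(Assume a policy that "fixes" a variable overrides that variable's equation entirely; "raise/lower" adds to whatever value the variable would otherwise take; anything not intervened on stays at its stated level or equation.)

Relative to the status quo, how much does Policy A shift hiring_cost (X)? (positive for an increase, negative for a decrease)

-602

Baseline:
  G = 44
  R = 26
  N = 133 − 4·44 = -43
  X = 81 − 3·44 − 6·26 − (-43) = -164
Policy A (R + 59, N := 205):
  G = 44
  R = 26 + 59 = 85
  N = 205
  X = 81 − 3·44 − 6·85 − 205 = -766
Change in X: -766 − (-164) = -602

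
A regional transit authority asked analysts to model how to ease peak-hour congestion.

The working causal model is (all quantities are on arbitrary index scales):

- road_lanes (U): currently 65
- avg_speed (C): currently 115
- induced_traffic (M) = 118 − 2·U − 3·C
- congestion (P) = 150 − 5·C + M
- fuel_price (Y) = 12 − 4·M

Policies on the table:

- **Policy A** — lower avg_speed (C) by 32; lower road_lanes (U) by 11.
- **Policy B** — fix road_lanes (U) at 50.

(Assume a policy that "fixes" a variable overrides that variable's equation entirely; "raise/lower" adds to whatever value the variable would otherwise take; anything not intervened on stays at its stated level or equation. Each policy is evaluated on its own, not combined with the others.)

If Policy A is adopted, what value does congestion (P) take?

-504

Policy A (C − 32, U − 11):
  U = 65 − 11 = 54
  C = 115 − 32 = 83
  M = 118 − 2·54 − 3·83 = -239
  P = 150 − 5·83 + (-239) = -504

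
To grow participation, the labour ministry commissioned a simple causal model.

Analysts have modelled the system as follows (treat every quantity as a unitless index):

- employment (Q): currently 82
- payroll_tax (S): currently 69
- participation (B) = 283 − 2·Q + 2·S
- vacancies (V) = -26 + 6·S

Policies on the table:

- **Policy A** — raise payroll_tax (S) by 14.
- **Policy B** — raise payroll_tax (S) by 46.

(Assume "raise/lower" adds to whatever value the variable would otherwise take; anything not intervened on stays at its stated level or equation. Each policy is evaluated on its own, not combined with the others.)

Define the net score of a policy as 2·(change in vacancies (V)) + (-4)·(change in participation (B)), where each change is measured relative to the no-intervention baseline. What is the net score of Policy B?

Baseline:
  Q = 82
  S = 69
  B = 283 − 2·82 + 2·69 = 257
  V = -26 + 6·69 = 388
Policy B (S + 46):
  Q = 82
  S = 69 + 46 = 115
  B = 283 − 2·82 + 2·115 = 349
  V = -26 + 6·115 = 664
ΔV = 664 − 388 = 276; ΔB = 349 − 257 = 92
Score = 2·276 + (-4)·92 = 184

184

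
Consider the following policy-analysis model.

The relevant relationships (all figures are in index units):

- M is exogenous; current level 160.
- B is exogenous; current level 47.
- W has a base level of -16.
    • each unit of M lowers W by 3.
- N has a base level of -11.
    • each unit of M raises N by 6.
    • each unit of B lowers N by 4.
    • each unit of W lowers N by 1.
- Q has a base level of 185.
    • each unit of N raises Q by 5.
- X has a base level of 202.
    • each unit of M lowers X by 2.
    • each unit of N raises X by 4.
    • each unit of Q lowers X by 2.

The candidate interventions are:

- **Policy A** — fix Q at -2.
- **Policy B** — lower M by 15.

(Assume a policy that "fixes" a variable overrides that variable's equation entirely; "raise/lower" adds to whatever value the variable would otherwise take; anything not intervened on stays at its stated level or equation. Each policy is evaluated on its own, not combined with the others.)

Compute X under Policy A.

Policy A (Q := -2):
  M = 160
  B = 47
  W = -16 − 3·160 = -496
  N = -11 + 6·160 − 4·47 − (-496) = 1257
  Q = -2
  X = 202 − 2·160 + 4·1257 − 2·(-2) = 4914

4914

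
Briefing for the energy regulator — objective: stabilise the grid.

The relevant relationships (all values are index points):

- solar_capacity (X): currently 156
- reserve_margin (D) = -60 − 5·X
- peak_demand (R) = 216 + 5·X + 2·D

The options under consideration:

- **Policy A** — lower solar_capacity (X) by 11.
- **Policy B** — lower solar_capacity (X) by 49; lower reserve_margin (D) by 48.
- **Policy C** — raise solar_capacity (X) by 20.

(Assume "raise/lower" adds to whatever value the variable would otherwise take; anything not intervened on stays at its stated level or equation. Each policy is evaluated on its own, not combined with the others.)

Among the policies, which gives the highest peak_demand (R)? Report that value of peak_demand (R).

Policy A (X − 11):
  X = 156 − 11 = 145
  D = -60 − 5·145 = -785
  R = 216 + 5·145 + 2·(-785) = -629
Policy B (X − 49, D − 48):
  X = 156 − 49 = 107
  D = -60 − 5·107 (−48 from intervention) = -643
  R = 216 + 5·107 + 2·(-643) = -535
Policy C (X + 20):
  X = 156 + 20 = 176
  D = -60 − 5·176 = -940
  R = 216 + 5·176 + 2·(-940) = -784
Comparing — Policy A: R=-629, Policy B: R=-535, Policy C: R=-784. Highest is -535 (Policy B).

-535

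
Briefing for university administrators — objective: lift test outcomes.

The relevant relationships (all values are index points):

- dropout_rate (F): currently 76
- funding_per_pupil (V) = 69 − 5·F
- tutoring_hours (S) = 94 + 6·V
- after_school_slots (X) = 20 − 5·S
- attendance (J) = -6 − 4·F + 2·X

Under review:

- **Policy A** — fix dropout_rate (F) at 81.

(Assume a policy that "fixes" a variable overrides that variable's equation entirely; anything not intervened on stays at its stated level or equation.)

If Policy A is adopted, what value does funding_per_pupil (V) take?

Policy A (F := 81):
  F = 81
  V = 69 − 5·81 = -336

-336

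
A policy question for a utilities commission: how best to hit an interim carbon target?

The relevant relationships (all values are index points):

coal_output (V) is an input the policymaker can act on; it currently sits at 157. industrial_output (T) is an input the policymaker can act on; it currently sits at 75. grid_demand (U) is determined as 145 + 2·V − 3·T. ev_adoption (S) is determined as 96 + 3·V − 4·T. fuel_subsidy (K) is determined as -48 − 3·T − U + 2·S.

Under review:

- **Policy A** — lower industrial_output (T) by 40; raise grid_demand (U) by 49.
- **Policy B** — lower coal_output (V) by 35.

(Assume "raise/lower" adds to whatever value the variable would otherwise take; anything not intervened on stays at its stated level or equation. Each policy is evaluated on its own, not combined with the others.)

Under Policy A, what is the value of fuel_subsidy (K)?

Policy A (T − 40, U + 49):
  V = 157
  T = 75 − 40 = 35
  U = 145 + 2·157 − 3·35 (+49 from intervention) = 403
  S = 96 + 3·157 − 4·35 = 427
  K = -48 − 3·35 − 403 + 2·427 = 298

298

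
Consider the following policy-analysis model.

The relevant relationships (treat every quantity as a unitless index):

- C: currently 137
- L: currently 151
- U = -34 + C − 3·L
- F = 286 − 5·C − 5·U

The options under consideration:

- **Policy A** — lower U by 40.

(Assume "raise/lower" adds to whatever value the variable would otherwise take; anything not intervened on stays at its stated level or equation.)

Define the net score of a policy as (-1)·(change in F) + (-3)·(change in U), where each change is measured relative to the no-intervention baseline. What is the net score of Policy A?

Baseline:
  C = 137
  L = 151
  U = -34 + 137 − 3·151 = -350
  F = 286 − 5·137 − 5·(-350) = 1351
Policy A (U − 40):
  C = 137
  L = 151
  U = -34 + 137 − 3·151 (−40 from intervention) = -390
  F = 286 − 5·137 − 5·(-390) = 1551
ΔF = 1551 − 1351 = 200; ΔU = -390 − (-350) = -40
Score = (-1)·200 + (-3)·(-40) = -80

-80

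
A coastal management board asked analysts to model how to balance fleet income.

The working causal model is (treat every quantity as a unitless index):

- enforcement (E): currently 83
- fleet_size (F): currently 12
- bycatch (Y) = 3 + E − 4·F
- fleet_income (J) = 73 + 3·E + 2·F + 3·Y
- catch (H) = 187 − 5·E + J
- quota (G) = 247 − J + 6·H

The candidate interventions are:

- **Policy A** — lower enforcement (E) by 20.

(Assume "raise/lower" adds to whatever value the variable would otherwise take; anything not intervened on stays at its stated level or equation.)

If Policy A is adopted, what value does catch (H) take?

Policy A (E − 20):
  E = 83 − 20 = 63
  F = 12
  Y = 3 + 63 − 4·12 = 18
  J = 73 + 3·63 + 2·12 + 3·18 = 340
  H = 187 − 5·63 + 340 = 212

212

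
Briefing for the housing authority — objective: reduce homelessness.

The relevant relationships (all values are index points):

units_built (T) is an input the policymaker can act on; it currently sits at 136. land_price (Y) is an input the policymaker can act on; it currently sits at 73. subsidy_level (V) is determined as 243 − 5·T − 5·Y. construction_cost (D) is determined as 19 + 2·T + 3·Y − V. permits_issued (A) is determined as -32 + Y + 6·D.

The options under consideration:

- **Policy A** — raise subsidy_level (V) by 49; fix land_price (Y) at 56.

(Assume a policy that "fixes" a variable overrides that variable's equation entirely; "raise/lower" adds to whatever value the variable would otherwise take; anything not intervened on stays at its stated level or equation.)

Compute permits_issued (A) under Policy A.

Policy A (V + 49, Y := 56):
  T = 136
  Y = 56
  V = 243 − 5·136 − 5·56 (+49 from intervention) = -668
  D = 19 + 2·136 + 3·56 − (-668) = 1127
  A = -32 + 56 + 6·1127 = 6786

6786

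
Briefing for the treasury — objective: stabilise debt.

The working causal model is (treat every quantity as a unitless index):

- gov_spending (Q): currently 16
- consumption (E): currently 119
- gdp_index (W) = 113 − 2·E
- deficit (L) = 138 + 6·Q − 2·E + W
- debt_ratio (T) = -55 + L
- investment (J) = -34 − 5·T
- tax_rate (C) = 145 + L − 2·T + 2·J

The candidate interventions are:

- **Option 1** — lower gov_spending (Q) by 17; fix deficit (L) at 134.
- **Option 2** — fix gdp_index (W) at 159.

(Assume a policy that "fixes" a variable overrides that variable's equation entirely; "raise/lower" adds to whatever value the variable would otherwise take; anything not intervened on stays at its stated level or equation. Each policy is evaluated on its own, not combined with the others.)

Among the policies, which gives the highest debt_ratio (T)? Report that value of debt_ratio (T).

Option 1 (Q − 17, L := 134):
  Q = 16 − 17 = -1
  E = 119
  W = 113 − 2·119 = -125
  L = 134
  T = -55 + 134 = 79
Option 2 (W := 159):
  Q = 16
  E = 119
  W = 159
  L = 138 + 6·16 − 2·119 + 159 = 155
  T = -55 + 155 = 100
Comparing — Option 1: T=79, Option 2: T=100. Highest is 100 (Option 2).

100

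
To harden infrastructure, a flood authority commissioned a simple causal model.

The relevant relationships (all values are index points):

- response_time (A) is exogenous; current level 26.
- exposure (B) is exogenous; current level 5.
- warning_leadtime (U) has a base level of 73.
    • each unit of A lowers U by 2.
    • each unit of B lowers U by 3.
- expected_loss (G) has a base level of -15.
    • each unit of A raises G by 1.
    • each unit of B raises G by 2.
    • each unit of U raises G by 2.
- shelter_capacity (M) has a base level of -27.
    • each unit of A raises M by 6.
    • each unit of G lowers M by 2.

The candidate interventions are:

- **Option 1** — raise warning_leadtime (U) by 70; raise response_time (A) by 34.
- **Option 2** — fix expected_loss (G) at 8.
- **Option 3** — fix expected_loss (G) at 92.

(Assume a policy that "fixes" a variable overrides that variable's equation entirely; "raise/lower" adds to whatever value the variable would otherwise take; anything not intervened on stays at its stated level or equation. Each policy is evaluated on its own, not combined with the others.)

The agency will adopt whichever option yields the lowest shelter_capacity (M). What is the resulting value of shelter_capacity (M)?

-55

Option 1 (U + 70, A + 34):
  A = 26 + 34 = 60
  B = 5
  U = 73 − 2·60 − 3·5 (+70 from intervention) = 8
  G = -15 + 60 + 2·5 + 2·8 = 71
  M = -27 + 6·60 − 2·71 = 191
Option 2 (G := 8):
  A = 26
  B = 5
  U = 73 − 2·26 − 3·5 = 6
  G = 8
  M = -27 + 6·26 − 2·8 = 113
Option 3 (G := 92):
  A = 26
  B = 5
  U = 73 − 2·26 − 3·5 = 6
  G = 92
  M = -27 + 6·26 − 2·92 = -55
Comparing — Option 1: M=191, Option 2: M=113, Option 3: M=-55. Lowest is -55 (Option 3).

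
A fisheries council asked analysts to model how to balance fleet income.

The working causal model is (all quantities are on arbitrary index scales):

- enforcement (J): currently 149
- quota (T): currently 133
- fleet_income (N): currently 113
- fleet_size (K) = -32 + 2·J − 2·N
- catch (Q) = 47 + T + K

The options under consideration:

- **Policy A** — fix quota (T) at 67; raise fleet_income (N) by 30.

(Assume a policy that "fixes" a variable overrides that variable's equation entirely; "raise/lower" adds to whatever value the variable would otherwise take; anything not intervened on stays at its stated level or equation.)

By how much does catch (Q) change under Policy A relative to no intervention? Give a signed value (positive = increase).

-126

Baseline:
  J = 149
  T = 133
  N = 113
  K = -32 + 2·149 − 2·113 = 40
  Q = 47 + 133 + 40 = 220
Policy A (T := 67, N + 30):
  J = 149
  T = 67
  N = 113 + 30 = 143
  K = -32 + 2·149 − 2·143 = -20
  Q = 47 + 67 + (-20) = 94
Change in Q: 94 − 220 = -126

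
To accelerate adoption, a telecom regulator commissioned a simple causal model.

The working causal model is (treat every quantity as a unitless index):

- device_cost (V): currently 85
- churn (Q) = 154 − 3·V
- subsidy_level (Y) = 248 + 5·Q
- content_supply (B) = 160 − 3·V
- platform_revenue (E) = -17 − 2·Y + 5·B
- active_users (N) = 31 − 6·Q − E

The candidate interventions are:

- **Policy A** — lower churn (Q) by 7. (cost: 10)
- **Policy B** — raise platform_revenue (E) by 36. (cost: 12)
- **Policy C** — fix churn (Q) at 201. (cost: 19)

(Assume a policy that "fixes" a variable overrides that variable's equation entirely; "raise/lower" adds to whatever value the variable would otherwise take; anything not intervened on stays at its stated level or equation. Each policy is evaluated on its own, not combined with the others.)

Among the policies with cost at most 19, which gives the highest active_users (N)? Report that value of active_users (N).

1823

Policy A (Q − 7):
  V = 85
  Q = 154 − 3·85 (−7 from intervention) = -108
  Y = 248 + 5·(-108) = -292
  B = 160 − 3·85 = -95
  E = -17 − 2·(-292) + 5·(-95) = 92
  N = 31 − 6·(-108) − 92 = 587
Policy B (E + 36):
  V = 85
  Q = 154 − 3·85 = -101
  Y = 248 + 5·(-101) = -257
  B = 160 − 3·85 = -95
  E = -17 − 2·(-257) + 5·(-95) (+36 from intervention) = 58
  N = 31 − 6·(-101) − 58 = 579
Policy C (Q := 201):
  V = 85
  Q = 201
  Y = 248 + 5·201 = 1253
  B = 160 − 3·85 = -95
  E = -17 − 2·1253 + 5·(-95) = -2998
  N = 31 − 6·201 − (-2998) = 1823
Comparing — Policy A: N=587, Policy B: N=579, Policy C: N=1823. Highest is 1823 (Policy C).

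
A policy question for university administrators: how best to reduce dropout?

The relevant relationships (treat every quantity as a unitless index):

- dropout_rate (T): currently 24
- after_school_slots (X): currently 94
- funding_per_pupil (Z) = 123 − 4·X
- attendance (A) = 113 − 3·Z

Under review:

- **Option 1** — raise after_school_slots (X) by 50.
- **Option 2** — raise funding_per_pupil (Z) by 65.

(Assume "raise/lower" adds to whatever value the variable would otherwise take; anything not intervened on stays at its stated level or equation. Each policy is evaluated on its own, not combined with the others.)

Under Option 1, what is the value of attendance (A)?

Option 1 (X + 50):
  X = 94 + 50 = 144
  Z = 123 − 4·144 = -453
  A = 113 − 3·(-453) = 1472

1472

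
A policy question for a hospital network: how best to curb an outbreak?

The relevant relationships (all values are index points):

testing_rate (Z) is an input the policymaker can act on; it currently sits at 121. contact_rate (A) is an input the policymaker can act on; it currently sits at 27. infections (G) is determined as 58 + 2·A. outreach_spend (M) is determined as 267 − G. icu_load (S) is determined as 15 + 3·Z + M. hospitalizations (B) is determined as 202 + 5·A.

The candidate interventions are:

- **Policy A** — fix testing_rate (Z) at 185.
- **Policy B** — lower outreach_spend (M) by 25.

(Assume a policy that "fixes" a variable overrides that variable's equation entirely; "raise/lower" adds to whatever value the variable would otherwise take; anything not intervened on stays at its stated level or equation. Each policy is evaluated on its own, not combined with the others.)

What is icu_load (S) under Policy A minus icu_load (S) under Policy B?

217

Policy A (Z := 185):
  Z = 185
  A = 27
  G = 58 + 2·27 = 112
  M = 267 − 112 = 155
  S = 15 + 3·185 + 155 = 725
Policy B (M − 25):
  Z = 121
  A = 27
  G = 58 + 2·27 = 112
  M = 267 − 112 (−25 from intervention) = 130
  S = 15 + 3·121 + 130 = 508
S: 725 − 508 = 217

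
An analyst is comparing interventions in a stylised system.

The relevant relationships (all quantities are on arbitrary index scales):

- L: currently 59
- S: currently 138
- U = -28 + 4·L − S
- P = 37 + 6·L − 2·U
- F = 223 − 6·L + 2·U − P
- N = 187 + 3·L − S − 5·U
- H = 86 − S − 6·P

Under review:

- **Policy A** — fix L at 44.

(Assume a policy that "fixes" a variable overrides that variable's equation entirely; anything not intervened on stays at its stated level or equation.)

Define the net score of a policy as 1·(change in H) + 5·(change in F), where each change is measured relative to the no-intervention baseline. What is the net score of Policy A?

Baseline:
  L = 59
  S = 138
  U = -28 + 4·59 − 138 = 70
  P = 37 + 6·59 − 2·70 = 251
  F = 223 − 6·59 + 2·70 − 251 = -242
  H = 86 − 138 − 6·251 = -1558
Policy A (L := 44):
  L = 44
  S = 138
  U = -28 + 4·44 − 138 = 10
  P = 37 + 6·44 − 2·10 = 281
  F = 223 − 6·44 + 2·10 − 281 = -302
  H = 86 − 138 − 6·281 = -1738
ΔH = -1738 − (-1558) = -180; ΔF = -302 − (-242) = -60
Score = 1·(-180) + 5·(-60) = -480

-480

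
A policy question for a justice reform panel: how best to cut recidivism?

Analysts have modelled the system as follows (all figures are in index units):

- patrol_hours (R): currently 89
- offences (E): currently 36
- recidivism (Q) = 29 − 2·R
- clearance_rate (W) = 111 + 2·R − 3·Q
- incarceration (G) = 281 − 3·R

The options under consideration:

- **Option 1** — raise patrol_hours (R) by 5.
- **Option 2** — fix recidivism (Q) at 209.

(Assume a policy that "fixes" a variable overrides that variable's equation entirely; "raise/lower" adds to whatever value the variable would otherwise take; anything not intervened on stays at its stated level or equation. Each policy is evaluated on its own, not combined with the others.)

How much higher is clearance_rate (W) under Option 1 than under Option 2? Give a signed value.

1114

Option 1 (R + 5):
  R = 89 + 5 = 94
  Q = 29 − 2·94 = -159
  W = 111 + 2·94 − 3·(-159) = 776
Option 2 (Q := 209):
  R = 89
  Q = 209
  W = 111 + 2·89 − 3·209 = -338
W: 776 − (-338) = 1114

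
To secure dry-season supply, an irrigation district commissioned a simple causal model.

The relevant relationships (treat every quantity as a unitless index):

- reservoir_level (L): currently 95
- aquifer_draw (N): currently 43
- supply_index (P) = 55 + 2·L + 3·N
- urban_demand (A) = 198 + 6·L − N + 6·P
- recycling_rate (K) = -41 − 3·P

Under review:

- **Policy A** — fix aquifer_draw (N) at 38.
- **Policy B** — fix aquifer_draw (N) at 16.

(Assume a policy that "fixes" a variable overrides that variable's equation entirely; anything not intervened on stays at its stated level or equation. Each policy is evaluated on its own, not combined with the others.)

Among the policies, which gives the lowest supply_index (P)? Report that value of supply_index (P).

Policy A (N := 38):
  L = 95
  N = 38
  P = 55 + 2·95 + 3·38 = 359
Policy B (N := 16):
  L = 95
  N = 16
  P = 55 + 2·95 + 3·16 = 293
Comparing — Policy A: P=359, Policy B: P=293. Lowest is 293 (Policy B).

293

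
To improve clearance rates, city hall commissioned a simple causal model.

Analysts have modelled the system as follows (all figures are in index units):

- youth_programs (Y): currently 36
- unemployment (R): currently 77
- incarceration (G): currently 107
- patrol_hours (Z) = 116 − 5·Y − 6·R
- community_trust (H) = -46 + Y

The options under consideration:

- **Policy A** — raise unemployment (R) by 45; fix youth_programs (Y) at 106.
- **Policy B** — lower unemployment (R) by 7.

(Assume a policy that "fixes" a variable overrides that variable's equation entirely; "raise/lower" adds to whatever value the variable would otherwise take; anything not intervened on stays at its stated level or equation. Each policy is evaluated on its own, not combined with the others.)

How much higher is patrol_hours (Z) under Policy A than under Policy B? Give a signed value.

Policy A (R + 45, Y := 106):
  Y = 106
  R = 77 + 45 = 122
  Z = 116 − 5·106 − 6·122 = -1146
Policy B (R − 7):
  Y = 36
  R = 77 − 7 = 70
  Z = 116 − 5·36 − 6·70 = -484
Z: -1146 − (-484) = -662

-662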